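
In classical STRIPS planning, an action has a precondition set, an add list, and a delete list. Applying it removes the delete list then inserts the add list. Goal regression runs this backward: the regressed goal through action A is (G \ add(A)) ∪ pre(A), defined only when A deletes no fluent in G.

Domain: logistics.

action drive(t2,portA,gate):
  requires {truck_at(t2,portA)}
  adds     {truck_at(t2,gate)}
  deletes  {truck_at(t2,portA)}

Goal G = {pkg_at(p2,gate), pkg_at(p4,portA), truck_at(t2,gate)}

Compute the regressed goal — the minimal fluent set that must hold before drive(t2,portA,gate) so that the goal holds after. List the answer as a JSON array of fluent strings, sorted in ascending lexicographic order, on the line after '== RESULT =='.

Compute (G \ add) ∪ pre:
  G ∩ del = {}  (empty — regression defined)
  G \ add = {pkg_at(p2,gate), pkg_at(p4,portA), truck_at(t2,gate)} \ {truck_at(t2,gate)} = {pkg_at(p2,gate), pkg_at(p4,portA)}
  ∪ pre   = {pkg_at(p2,gate), pkg_at(p4,portA)} ∪ {truck_at(t2,portA)}
          = {pkg_at(p2,gate), pkg_at(p4,portA), truck_at(t2,portA)}

== RESULT ==
["pkg_at(p2,gate)", "pkg_at(p4,portA)", "truck_at(t2,portA)"]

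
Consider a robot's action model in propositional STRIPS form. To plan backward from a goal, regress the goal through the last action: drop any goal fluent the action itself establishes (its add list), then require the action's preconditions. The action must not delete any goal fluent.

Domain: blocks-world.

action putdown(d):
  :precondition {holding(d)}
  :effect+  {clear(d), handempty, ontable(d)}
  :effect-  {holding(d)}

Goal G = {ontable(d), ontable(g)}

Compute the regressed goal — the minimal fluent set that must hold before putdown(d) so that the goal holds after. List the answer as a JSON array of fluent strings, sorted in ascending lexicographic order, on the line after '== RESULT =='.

Compute (G \ add) ∪ pre:
  G ∩ del = {}  (empty — regression defined)
  G \ add = {ontable(d), ontable(g)} \ {clear(d), handempty, ontable(d)} = {ontable(g)}
  ∪ pre   = {ontable(g)} ∪ {holding(d)}
          = {holding(d), ontable(g)}

== RESULT ==
["holding(d)", "ontable(g)"]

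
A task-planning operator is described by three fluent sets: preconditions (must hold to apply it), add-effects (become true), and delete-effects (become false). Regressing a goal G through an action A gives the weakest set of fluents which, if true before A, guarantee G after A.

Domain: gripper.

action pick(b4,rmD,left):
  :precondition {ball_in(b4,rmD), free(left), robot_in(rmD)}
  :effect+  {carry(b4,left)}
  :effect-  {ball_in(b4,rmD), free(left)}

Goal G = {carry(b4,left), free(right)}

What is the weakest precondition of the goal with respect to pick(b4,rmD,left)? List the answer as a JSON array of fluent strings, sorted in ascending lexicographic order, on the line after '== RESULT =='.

Regress:
  G ∩ del = {}  (empty — regression defined)
  G \ add = {carry(b4,left), free(right)} \ {carry(b4,left)} = {free(right)}
  ∪ pre   = {free(right)} ∪ {ball_in(b4,rmD), free(left), robot_in(rmD)}
          = {ball_in(b4,rmD), free(left), free(right), robot_in(rmD)}

== RESULT ==
["ball_in(b4,rmD)", "free(left)", "free(right)", "robot_in(rmD)"]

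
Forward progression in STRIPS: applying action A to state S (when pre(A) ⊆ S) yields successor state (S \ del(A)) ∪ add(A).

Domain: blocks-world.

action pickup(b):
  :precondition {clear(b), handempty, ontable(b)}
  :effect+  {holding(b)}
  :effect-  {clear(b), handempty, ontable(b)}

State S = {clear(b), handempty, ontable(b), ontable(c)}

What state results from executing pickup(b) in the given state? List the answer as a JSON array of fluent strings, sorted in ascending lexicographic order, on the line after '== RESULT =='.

Compute (S \ del) ∪ add:
  pre ⊆ S: {clear(b), handempty, ontable(b)} ⊆ S  — applicable
  S \ del = {ontable(c)}
  ∪ add   = {holding(b), ontable(c)}

== RESULT ==
["holding(b)", "ontable(c)"]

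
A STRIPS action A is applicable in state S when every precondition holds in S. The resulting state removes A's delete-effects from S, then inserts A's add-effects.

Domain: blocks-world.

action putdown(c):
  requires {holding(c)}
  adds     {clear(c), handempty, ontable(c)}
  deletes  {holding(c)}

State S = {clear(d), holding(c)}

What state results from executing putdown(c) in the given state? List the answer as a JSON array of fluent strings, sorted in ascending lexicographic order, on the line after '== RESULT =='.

Progress:
  pre ⊆ S: {holding(c)} ⊆ S  — applicable
  S \ del = {clear(d)}
  ∪ add   = {clear(c), clear(d), handempty, ontable(c)}

== RESULT ==
["clear(c)", "clear(d)", "handempty", "ontable(c)"]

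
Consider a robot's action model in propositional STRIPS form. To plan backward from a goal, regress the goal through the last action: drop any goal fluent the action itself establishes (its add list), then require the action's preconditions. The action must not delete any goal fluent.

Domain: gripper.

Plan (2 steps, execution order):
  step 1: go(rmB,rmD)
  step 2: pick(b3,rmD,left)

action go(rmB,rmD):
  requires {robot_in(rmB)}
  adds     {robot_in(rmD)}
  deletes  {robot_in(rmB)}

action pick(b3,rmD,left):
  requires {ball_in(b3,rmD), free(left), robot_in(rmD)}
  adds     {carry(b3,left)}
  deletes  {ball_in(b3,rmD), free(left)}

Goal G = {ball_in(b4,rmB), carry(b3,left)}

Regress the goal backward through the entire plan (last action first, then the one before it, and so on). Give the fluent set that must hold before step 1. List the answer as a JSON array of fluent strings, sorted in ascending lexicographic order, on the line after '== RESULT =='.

Work backward from the goal:
  through step 2 (pick(b3,rmD,left)): drop {carry(b3,left)}, keep {ball_in(b4,rmB)}, require {ball_in(b3,rmD), free(left), robot_in(rmD)}
    → {ball_in(b3,rmD), ball_in(b4,rmB), free(left), robot_in(rmD)}
  through step 1 (go(rmB,rmD)): drop {robot_in(rmD)}, keep {ball_in(b3,rmD), ball_in(b4,rmB), free(left)}, require {robot_in(rmB)}
    → {ball_in(b3,rmD), ball_in(b4,rmB), free(left), robot_in(rmB)}

== RESULT ==
["ball_in(b3,rmD)", "ball_in(b4,rmB)", "free(left)", "robot_in(rmB)"]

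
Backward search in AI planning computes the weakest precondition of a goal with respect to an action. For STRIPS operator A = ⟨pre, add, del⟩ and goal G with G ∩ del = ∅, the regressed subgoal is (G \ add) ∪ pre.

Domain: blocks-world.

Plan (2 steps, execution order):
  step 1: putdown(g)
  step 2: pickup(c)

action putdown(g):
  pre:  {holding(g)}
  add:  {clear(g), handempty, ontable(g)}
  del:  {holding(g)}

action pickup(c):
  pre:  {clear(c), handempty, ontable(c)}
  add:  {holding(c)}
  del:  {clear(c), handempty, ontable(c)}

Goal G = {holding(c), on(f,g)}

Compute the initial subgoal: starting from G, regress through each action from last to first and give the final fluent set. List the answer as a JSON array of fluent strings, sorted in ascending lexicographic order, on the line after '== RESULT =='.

Regress step by step:
  through step 2 (pickup(c)): drop {holding(c)}, keep {on(f,g)}, require {clear(c), handempty, ontable(c)}
    → {clear(c), handempty, on(f,g), ontable(c)}
  through step 1 (putdown(g)): drop {handempty}, keep {clear(c), on(f,g), ontable(c)}, require {holding(g)}
    → {clear(c), holding(g), on(f,g), ontable(c)}

== RESULT ==
["clear(c)", "holding(g)", "on(f,g)", "ontable(c)"]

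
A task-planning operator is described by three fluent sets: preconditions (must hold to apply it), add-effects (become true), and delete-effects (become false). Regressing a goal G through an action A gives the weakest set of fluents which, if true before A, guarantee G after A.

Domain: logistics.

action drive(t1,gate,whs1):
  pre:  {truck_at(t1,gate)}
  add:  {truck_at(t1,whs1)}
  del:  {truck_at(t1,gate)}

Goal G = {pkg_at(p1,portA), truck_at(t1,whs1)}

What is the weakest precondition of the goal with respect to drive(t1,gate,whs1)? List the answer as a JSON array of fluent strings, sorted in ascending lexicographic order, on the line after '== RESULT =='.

Compute (G \ add) ∪ pre:
  G ∩ del = {}  (empty — regression defined)
  G \ add = {pkg_at(p1,portA), truck_at(t1,whs1)} \ {truck_at(t1,whs1)} = {pkg_at(p1,portA)}
  ∪ pre   = {pkg_at(p1,portA)} ∪ {truck_at(t1,gate)}
          = {pkg_at(p1,portA), truck_at(t1,gate)}

== RESULT ==
["pkg_at(p1,portA)", "truck_at(t1,gate)"]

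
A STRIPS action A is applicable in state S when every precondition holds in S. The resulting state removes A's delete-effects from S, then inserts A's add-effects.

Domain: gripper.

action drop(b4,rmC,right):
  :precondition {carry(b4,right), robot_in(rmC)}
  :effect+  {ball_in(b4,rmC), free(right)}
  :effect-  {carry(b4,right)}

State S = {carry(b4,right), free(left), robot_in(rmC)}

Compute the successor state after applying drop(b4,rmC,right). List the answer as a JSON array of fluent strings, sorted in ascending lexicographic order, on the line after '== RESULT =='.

Compute (S \ del) ∪ add:
  pre ⊆ S: {carry(b4,right), robot_in(rmC)} ⊆ S  — applicable
  S \ del = {free(left), robot_in(rmC)}
  ∪ add   = {ball_in(b4,rmC), free(left), free(right), robot_in(rmC)}

== RESULT ==
["ball_in(b4,rmC)", "free(left)", "free(right)", "robot_in(rmC)"]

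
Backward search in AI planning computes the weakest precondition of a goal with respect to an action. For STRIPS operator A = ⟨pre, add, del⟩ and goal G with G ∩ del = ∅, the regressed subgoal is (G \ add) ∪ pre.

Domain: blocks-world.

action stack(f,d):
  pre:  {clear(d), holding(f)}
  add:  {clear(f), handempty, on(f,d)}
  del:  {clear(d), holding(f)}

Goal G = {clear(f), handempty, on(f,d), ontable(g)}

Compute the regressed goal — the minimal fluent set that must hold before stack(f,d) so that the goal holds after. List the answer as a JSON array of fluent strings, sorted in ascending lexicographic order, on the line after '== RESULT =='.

Regress:
  G ∩ del = {}  (empty — regression defined)
  G \ add = {clear(f), handempty, on(f,d), ontable(g)} \ {clear(f), handempty, on(f,d)} = {ontable(g)}
  ∪ pre   = {ontable(g)} ∪ {clear(d), holding(f)}
          = {clear(d), holding(f), ontable(g)}

== RESULT ==
["clear(d)", "holding(f)", "ontable(g)"]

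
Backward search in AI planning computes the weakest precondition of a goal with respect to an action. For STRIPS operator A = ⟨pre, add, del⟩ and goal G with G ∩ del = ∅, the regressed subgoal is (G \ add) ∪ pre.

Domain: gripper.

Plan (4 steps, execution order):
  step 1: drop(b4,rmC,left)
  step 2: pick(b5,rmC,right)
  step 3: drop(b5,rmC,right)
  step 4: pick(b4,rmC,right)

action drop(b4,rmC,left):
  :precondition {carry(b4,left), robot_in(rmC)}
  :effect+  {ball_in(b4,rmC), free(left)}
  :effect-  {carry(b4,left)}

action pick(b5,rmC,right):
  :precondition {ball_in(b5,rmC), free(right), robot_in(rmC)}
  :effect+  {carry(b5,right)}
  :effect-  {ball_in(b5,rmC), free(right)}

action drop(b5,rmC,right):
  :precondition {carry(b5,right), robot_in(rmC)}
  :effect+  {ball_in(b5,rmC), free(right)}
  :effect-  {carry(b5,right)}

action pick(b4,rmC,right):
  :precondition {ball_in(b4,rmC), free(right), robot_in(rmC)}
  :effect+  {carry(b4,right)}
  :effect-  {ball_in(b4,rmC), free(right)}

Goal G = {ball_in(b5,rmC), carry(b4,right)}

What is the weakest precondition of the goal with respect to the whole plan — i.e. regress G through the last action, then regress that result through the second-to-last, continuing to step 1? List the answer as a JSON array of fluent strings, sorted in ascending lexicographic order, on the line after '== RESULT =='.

Regress step by step:
  through step 4 (pick(b4,rmC,right)): drop {carry(b4,right)}, keep {ball_in(b5,rmC)}, require {ball_in(b4,rmC), free(right), robot_in(rmC)}
    → {ball_in(b4,rmC), ball_in(b5,rmC), free(right), robot_in(rmC)}
  through step 3 (drop(b5,rmC,right)): drop {ball_in(b5,rmC), free(right)}, keep {ball_in(b4,rmC), robot_in(rmC)}, require {carry(b5,right), robot_in(rmC)}
    → {ball_in(b4,rmC), carry(b5,right), robot_in(rmC)}
  through step 2 (pick(b5,rmC,right)): drop {carry(b5,right)}, keep {ball_in(b4,rmC), robot_in(rmC)}, require {ball_in(b5,rmC), free(right), robot_in(rmC)}
    → {ball_in(b4,rmC), ball_in(b5,rmC), free(right), robot_in(rmC)}
  through step 1 (drop(b4,rmC,left)): drop {ball_in(b4,rmC)}, keep {ball_in(b5,rmC), free(right), robot_in(rmC)}, require {carry(b4,left), robot_in(rmC)}
    → {ball_in(b5,rmC), carry(b4,left), free(right), robot_in(rmC)}

== RESULT ==
["ball_in(b5,rmC)", "carry(b4,left)", "free(right)", "robot_in(rmC)"]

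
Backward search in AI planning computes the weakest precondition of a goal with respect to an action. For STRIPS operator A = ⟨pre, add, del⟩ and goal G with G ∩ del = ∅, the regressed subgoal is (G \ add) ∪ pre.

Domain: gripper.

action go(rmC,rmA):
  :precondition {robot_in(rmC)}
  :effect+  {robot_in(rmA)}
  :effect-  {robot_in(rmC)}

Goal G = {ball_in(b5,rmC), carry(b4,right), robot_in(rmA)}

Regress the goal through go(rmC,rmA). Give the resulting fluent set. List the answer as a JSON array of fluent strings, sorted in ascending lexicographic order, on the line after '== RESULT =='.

Compute (G \ add) ∪ pre:
  G ∩ del = {}  (empty — regression defined)
  G \ add = {ball_in(b5,rmC), carry(b4,right), robot_in(rmA)} \ {robot_in(rmA)} = {ball_in(b5,rmC), carry(b4,right)}
  ∪ pre   = {ball_in(b5,rmC), carry(b4,right)} ∪ {robot_in(rmC)}
          = {ball_in(b5,rmC), carry(b4,right), robot_in(rmC)}

== RESULT ==
["ball_in(b5,rmC)", "carry(b4,right)", "robot_in(rmC)"]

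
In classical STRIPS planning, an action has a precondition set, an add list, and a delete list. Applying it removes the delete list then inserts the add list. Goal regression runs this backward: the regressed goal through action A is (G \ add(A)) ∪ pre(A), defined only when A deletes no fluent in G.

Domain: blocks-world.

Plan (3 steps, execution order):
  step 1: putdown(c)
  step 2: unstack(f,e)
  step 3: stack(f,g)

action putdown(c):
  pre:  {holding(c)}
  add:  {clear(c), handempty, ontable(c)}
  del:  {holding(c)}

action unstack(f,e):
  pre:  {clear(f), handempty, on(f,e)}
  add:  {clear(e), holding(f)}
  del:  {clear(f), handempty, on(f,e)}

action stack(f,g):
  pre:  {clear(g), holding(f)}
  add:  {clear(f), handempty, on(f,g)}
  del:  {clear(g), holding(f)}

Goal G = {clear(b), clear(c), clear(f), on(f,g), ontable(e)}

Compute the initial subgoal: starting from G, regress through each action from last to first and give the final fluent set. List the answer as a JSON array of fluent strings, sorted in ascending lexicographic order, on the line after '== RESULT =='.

Work backward from the goal:
  through step 3 (stack(f,g)): drop {clear(f), on(f,g)}, keep {clear(b), clear(c), ontable(e)}, require {clear(g), holding(f)}
    → {clear(b), clear(c), clear(g), holding(f), ontable(e)}
  through step 2 (unstack(f,e)): drop {holding(f)}, keep {clear(b), clear(c), clear(g), ontable(e)}, require {clear(f), handempty, on(f,e)}
    → {clear(b), clear(c), clear(f), clear(g), handempty, on(f,e), ontable(e)}
  through step 1 (putdown(c)): drop {clear(c), handempty}, keep {clear(b), clear(f), clear(g), on(f,e), ontable(e)}, require {holding(c)}
    → {clear(b), clear(f), clear(g), holding(c), on(f,e), ontable(e)}

== RESULT ==
["clear(b)", "clear(f)", "clear(g)", "holding(c)", "on(f,e)", "ontable(e)"]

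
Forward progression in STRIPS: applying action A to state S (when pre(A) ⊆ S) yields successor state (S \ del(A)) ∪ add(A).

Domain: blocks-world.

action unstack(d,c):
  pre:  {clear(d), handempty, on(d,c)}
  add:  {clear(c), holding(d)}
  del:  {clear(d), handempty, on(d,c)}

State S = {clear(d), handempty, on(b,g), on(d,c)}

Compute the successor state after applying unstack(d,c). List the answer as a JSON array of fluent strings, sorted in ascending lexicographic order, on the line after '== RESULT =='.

Progress:
  pre ⊆ S: {clear(d), handempty, on(d,c)} ⊆ S  — applicable
  S \ del = {on(b,g)}
  ∪ add   = {clear(c), holding(d), on(b,g)}

== RESULT ==
["clear(c)", "holding(d)", "on(b,g)"]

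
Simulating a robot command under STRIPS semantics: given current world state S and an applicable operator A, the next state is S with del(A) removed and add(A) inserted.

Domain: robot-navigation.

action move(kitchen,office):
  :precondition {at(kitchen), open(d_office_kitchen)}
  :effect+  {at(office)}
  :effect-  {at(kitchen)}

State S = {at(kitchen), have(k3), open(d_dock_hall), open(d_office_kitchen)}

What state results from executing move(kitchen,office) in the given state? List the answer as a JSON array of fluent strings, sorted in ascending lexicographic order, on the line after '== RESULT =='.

Compute (S \ del) ∪ add:
  pre ⊆ S: {at(kitchen), open(d_office_kitchen)} ⊆ S  — applicable
  S \ del = {have(k3), open(d_dock_hall), open(d_office_kitchen)}
  ∪ add   = {at(office), have(k3), open(d_dock_hall), open(d_office_kitchen)}

== RESULT ==
["at(office)", "have(k3)", "open(d_dock_hall)", "open(d_office_kitchen)"]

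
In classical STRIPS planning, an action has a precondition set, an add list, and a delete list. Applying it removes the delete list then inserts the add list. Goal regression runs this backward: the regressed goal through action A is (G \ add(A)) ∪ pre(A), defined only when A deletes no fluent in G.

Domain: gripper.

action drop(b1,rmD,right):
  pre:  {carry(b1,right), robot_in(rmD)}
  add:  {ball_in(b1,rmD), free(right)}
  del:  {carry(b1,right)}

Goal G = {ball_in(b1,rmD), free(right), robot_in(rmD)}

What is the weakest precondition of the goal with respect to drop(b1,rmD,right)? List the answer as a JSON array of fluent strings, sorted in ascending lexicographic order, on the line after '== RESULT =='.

Compute (G \ add) ∪ pre:
  G ∩ del = {}  (empty — regression defined)
  G \ add = {ball_in(b1,rmD), free(right), robot_in(rmD)} \ {ball_in(b1,rmD), free(right)} = {robot_in(rmD)}
  ∪ pre   = {robot_in(rmD)} ∪ {carry(b1,right), robot_in(rmD)}
          = {carry(b1,right), robot_in(rmD)}

== RESULT ==
["carry(b1,right)", "robot_in(rmD)"]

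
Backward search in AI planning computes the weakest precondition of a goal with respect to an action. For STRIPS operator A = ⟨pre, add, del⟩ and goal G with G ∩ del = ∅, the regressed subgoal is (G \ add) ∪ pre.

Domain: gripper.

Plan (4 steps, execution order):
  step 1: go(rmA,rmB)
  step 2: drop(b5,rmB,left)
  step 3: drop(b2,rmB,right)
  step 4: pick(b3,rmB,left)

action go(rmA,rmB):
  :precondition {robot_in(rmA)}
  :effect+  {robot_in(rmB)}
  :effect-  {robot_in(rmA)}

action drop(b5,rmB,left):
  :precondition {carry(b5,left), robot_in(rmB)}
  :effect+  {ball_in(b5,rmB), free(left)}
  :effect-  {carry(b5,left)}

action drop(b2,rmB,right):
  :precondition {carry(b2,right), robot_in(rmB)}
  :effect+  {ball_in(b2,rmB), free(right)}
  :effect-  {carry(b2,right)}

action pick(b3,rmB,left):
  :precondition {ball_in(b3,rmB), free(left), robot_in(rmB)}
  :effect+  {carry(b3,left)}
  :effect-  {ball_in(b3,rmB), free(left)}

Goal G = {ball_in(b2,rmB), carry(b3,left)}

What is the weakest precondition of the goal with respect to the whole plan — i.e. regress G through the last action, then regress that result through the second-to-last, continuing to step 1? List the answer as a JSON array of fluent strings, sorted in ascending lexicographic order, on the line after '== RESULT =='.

Regress step by step:
  through step 4 (pick(b3,rmB,left)): drop {carry(b3,left)}, keep {ball_in(b2,rmB)}, require {ball_in(b3,rmB), free(left), robot_in(rmB)}
    → {ball_in(b2,rmB), ball_in(b3,rmB), free(left), robot_in(rmB)}
  through step 3 (drop(b2,rmB,right)): drop {ball_in(b2,rmB)}, keep {ball_in(b3,rmB), free(left), robot_in(rmB)}, require {carry(b2,right), robot_in(rmB)}
    → {ball_in(b3,rmB), carry(b2,right), free(left), robot_in(rmB)}
  through step 2 (drop(b5,rmB,left)): drop {free(left)}, keep {ball_in(b3,rmB), carry(b2,right), robot_in(rmB)}, require {carry(b5,left), robot_in(rmB)}
    → {ball_in(b3,rmB), carry(b2,right), carry(b5,left), robot_in(rmB)}
  through step 1 (go(rmA,rmB)): drop {robot_in(rmB)}, keep {ball_in(b3,rmB), carry(b2,right), carry(b5,left)}, require {robot_in(rmA)}
    → {ball_in(b3,rmB), carry(b2,right), carry(b5,left), robot_in(rmA)}

== RESULT ==
["ball_in(b3,rmB)", "carry(b2,right)", "carry(b5,left)", "robot_in(rmA)"]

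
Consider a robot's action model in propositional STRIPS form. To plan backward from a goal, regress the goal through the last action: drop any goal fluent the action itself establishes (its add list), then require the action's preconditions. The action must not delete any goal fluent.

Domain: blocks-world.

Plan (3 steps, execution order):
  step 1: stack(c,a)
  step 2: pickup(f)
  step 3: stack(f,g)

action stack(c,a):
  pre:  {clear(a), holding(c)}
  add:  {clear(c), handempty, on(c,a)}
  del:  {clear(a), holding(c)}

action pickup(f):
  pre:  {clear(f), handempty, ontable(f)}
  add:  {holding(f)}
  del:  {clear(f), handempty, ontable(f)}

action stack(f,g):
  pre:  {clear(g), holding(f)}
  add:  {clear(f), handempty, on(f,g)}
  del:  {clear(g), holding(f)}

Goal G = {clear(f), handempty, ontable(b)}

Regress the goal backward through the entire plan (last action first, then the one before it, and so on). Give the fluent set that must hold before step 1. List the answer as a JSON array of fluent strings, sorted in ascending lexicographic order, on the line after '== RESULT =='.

Regress step by step:
  through step 3 (stack(f,g)): drop {clear(f), handempty}, keep {ontable(b)}, require {clear(g), holding(f)}
    → {clear(g), holding(f), ontable(b)}
  through step 2 (pickup(f)): drop {holding(f)}, keep {clear(g), ontable(b)}, require {clear(f), handempty, ontable(f)}
    → {clear(f), clear(g), handempty, ontable(b), ontable(f)}
  through step 1 (stack(c,a)): drop {handempty}, keep {clear(f), clear(g), ontable(b), ontable(f)}, require {clear(a), holding(c)}
    → {clear(a), clear(f), clear(g), holding(c), ontable(b), ontable(f)}

== RESULT ==
["clear(a)", "clear(f)", "clear(g)", "holding(c)", "ontable(b)", "ontable(f)"]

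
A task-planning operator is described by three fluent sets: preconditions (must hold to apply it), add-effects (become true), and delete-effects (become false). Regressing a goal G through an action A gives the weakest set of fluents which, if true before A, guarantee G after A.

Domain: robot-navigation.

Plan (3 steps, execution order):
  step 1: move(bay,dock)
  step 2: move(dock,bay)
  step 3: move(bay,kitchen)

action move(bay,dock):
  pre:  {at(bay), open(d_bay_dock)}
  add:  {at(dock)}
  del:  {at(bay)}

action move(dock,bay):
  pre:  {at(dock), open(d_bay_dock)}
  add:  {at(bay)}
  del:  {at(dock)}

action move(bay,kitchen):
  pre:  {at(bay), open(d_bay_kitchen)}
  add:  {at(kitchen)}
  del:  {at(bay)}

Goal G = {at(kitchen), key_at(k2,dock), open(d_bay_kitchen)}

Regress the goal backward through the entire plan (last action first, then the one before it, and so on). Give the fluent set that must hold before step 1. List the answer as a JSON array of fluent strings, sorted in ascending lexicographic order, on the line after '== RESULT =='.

Work backward from the goal:
  through step 3 (move(bay,kitchen)): drop {at(kitchen)}, keep {key_at(k2,dock), open(d_bay_kitchen)}, require {at(bay), open(d_bay_kitchen)}
    → {at(bay), key_at(k2,dock), open(d_bay_kitchen)}
  through step 2 (move(dock,bay)): drop {at(bay)}, keep {key_at(k2,dock), open(d_bay_kitchen)}, require {at(dock), open(d_bay_dock)}
    → {at(dock), key_at(k2,dock), open(d_bay_dock), open(d_bay_kitchen)}
  through step 1 (move(bay,dock)): drop {at(dock)}, keep {key_at(k2,dock), open(d_bay_dock), open(d_bay_kitchen)}, require {at(bay), open(d_bay_dock)}
    → {at(bay), key_at(k2,dock), open(d_bay_dock), open(d_bay_kitchen)}

== RESULT ==
["at(bay)", "key_at(k2,dock)", "open(d_bay_dock)", "open(d_bay_kitchen)"]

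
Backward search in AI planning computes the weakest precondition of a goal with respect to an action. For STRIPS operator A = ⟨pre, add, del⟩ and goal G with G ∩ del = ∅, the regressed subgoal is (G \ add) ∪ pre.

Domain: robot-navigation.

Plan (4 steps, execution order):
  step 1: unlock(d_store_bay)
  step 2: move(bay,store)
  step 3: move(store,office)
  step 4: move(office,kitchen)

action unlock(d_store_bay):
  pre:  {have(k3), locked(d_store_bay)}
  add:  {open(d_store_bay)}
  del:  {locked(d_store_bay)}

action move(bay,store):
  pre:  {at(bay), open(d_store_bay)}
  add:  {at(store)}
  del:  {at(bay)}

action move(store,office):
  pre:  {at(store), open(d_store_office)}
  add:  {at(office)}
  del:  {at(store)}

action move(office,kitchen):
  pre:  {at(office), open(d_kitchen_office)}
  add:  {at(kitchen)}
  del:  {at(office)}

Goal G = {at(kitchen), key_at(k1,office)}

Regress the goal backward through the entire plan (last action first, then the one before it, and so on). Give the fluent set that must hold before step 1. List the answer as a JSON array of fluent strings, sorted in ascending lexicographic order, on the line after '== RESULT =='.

Regress step by step:
  through step 4 (move(office,kitchen)): drop {at(kitchen)}, keep {key_at(k1,office)}, require {at(office), open(d_kitchen_office)}
    → {at(office), key_at(k1,office), open(d_kitchen_office)}
  through step 3 (move(store,office)): drop {at(office)}, keep {key_at(k1,office), open(d_kitchen_office)}, require {at(store), open(d_store_office)}
    → {at(store), key_at(k1,office), open(d_kitchen_office), open(d_store_office)}
  through step 2 (move(bay,store)): drop {at(store)}, keep {key_at(k1,office), open(d_kitchen_office), open(d_store_office)}, require {at(bay), open(d_store_bay)}
    → {at(bay), key_at(k1,office), open(d_kitchen_office), open(d_store_bay), open(d_store_office)}
  through step 1 (unlock(d_store_bay)): drop {open(d_store_bay)}, keep {at(bay), key_at(k1,office), open(d_kitchen_office), open(d_store_office)}, require {have(k3), locked(d_store_bay)}
    → {at(bay), have(k3), key_at(k1,office), locked(d_store_bay), open(d_kitchen_office), open(d_store_office)}

== RESULT ==
["at(bay)", "have(k3)", "key_at(k1,office)", "locked(d_store_bay)", "open(d_kitchen_office)", "open(d_store_office)"]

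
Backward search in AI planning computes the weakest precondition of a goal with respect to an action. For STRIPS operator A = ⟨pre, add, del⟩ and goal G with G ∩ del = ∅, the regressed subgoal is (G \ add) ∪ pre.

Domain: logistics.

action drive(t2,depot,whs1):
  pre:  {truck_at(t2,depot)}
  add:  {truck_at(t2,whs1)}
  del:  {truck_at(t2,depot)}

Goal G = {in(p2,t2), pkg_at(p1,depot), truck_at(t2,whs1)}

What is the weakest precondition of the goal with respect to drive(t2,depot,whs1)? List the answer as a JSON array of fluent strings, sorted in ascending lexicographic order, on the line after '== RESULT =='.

Compute (G \ add) ∪ pre:
  G ∩ del = {}  (empty — regression defined)
  G \ add = {in(p2,t2), pkg_at(p1,depot), truck_at(t2,whs1)} \ {truck_at(t2,whs1)} = {in(p2,t2), pkg_at(p1,depot)}
  ∪ pre   = {in(p2,t2), pkg_at(p1,depot)} ∪ {truck_at(t2,depot)}
          = {in(p2,t2), pkg_at(p1,depot), truck_at(t2,depot)}

== RESULT ==
["in(p2,t2)", "pkg_at(p1,depot)", "truck_at(t2,depot)"]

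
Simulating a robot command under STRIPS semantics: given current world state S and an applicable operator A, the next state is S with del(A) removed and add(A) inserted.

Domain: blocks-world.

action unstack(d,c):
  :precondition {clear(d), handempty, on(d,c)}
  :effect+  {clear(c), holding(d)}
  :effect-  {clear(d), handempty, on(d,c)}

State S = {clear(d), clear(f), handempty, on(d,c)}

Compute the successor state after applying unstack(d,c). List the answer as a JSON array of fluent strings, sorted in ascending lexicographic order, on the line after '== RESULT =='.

Progress:
  pre ⊆ S: {clear(d), handempty, on(d,c)} ⊆ S  — applicable
  S \ del = {clear(f)}
  ∪ add   = {clear(c), clear(f), holding(d)}

== RESULT ==
["clear(c)", "clear(f)", "holding(d)"]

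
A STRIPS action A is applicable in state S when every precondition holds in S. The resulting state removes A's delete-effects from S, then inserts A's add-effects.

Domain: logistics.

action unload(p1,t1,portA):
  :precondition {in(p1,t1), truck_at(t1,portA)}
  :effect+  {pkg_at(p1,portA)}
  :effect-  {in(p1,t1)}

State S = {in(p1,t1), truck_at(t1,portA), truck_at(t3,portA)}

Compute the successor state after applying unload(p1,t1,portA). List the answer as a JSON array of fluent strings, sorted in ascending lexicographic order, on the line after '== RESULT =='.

Compute (S \ del) ∪ add:
  pre ⊆ S: {in(p1,t1), truck_at(t1,portA)} ⊆ S  — applicable
  S \ del = {truck_at(t1,portA), truck_at(t3,portA)}
  ∪ add   = {pkg_at(p1,portA), truck_at(t1,portA), truck_at(t3,portA)}

== RESULT ==
["pkg_at(p1,portA)", "truck_at(t1,portA)", "truck_at(t3,portA)"]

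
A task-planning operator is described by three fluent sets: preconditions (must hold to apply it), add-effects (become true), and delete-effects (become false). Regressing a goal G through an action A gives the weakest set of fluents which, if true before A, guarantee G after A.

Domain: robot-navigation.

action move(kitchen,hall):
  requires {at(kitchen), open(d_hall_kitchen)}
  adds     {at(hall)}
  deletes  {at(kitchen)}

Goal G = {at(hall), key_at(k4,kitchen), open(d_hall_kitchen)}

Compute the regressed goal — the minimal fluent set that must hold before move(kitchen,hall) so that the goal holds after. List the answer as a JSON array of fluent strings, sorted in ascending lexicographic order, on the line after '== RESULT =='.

Compute (G \ add) ∪ pre:
  G ∩ del = {}  (empty — regression defined)
  G \ add = {at(hall), key_at(k4,kitchen), open(d_hall_kitchen)} \ {at(hall)} = {key_at(k4,kitchen), open(d_hall_kitchen)}
  ∪ pre   = {key_at(k4,kitchen), open(d_hall_kitchen)} ∪ {at(kitchen), open(d_hall_kitchen)}
          = {at(kitchen), key_at(k4,kitchen), open(d_hall_kitchen)}

== RESULT ==
["at(kitchen)", "key_at(k4,kitchen)", "open(d_hall_kitchen)"]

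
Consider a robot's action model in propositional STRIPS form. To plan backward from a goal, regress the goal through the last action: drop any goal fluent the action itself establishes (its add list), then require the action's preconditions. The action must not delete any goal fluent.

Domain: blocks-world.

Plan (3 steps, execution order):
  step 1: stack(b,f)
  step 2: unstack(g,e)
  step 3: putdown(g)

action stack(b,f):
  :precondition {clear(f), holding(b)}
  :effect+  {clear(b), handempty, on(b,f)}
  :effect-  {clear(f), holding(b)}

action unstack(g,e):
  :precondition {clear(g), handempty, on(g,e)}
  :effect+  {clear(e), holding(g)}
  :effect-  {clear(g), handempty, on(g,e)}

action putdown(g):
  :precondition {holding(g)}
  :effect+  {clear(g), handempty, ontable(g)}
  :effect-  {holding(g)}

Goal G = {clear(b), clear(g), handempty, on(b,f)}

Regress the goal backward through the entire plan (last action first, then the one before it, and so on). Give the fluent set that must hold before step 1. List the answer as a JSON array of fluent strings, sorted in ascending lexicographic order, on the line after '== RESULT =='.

Work backward from the goal:
  through step 3 (putdown(g)): drop {clear(g), handempty}, keep {clear(b), on(b,f)}, require {holding(g)}
    → {clear(b), holding(g), on(b,f)}
  through step 2 (unstack(g,e)): drop {holding(g)}, keep {clear(b), on(b,f)}, require {clear(g), handempty, on(g,e)}
    → {clear(b), clear(g), handempty, on(b,f), on(g,e)}
  through step 1 (stack(b,f)): drop {clear(b), handempty, on(b,f)}, keep {clear(g), on(g,e)}, require {clear(f), holding(b)}
    → {clear(f), clear(g), holding(b), on(g,e)}

== RESULT ==
["clear(f)", "clear(g)", "holding(b)", "on(g,e)"]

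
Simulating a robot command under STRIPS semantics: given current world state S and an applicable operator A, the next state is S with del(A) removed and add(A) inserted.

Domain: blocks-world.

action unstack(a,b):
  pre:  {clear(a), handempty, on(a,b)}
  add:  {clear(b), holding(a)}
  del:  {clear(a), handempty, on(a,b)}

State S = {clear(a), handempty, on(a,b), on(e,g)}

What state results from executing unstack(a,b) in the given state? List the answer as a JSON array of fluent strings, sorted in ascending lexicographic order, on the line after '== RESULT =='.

Progress:
  pre ⊆ S: {clear(a), handempty, on(a,b)} ⊆ S  — applicable
  S \ del = {on(e,g)}
  ∪ add   = {clear(b), holding(a), on(e,g)}

== RESULT ==
["clear(b)", "holding(a)", "on(e,g)"]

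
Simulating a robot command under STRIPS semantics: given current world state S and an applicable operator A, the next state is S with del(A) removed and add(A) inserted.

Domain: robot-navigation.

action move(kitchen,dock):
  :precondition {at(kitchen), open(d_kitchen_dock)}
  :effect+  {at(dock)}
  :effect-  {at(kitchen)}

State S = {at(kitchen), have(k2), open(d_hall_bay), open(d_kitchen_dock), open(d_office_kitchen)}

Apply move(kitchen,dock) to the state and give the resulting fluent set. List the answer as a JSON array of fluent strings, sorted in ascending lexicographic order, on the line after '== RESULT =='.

Progress:
  pre ⊆ S: {at(kitchen), open(d_kitchen_dock)} ⊆ S  — applicable
  S \ del = {have(k2), open(d_hall_bay), open(d_kitchen_dock), open(d_office_kitchen)}
  ∪ add   = {at(dock), have(k2), open(d_hall_bay), open(d_kitchen_dock), open(d_office_kitchen)}

== RESULT ==
["at(dock)", "have(k2)", "open(d_hall_bay)", "open(d_kitchen_dock)", "open(d_office_kitchen)"]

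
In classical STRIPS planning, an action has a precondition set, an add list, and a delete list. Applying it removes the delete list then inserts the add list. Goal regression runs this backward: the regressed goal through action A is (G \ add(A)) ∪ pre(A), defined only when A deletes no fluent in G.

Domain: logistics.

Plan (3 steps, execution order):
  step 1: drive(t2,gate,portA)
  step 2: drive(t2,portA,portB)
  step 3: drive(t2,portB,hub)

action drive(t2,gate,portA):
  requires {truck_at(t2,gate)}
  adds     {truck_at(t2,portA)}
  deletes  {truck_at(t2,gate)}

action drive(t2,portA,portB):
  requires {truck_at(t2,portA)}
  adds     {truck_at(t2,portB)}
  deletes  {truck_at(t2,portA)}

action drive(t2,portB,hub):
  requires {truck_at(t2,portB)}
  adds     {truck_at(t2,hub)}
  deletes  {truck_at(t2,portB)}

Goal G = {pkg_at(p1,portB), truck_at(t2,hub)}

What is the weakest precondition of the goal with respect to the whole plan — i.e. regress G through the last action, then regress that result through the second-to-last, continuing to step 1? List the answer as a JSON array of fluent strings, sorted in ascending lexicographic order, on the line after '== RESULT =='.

Regress step by step:
  through step 3 (drive(t2,portB,hub)): drop {truck_at(t2,hub)}, keep {pkg_at(p1,portB)}, require {truck_at(t2,portB)}
    → {pkg_at(p1,portB), truck_at(t2,portB)}
  through step 2 (drive(t2,portA,portB)): drop {truck_at(t2,portB)}, keep {pkg_at(p1,portB)}, require {truck_at(t2,portA)}
    → {pkg_at(p1,portB), truck_at(t2,portA)}
  through step 1 (drive(t2,gate,portA)): drop {truck_at(t2,portA)}, keep {pkg_at(p1,portB)}, require {truck_at(t2,gate)}
    → {pkg_at(p1,portB), truck_at(t2,gate)}

== RESULT ==
["pkg_at(p1,portB)", "truck_at(t2,gate)"]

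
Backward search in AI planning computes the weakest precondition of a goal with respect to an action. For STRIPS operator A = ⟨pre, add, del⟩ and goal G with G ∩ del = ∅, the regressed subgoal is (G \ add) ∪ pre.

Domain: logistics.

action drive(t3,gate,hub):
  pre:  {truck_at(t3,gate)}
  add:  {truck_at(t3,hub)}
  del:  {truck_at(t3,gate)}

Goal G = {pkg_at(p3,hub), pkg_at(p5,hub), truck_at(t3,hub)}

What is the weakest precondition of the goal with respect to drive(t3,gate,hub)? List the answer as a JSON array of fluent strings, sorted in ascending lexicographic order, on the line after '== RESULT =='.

Compute (G \ add) ∪ pre:
  G ∩ del = {}  (empty — regression defined)
  G \ add = {pkg_at(p3,hub), pkg_at(p5,hub), truck_at(t3,hub)} \ {truck_at(t3,hub)} = {pkg_at(p3,hub), pkg_at(p5,hub)}
  ∪ pre   = {pkg_at(p3,hub), pkg_at(p5,hub)} ∪ {truck_at(t3,gate)}
          = {pkg_at(p3,hub), pkg_at(p5,hub), truck_at(t3,gate)}

== RESULT ==
["pkg_at(p3,hub)", "pkg_at(p5,hub)", "truck_at(t3,gate)"]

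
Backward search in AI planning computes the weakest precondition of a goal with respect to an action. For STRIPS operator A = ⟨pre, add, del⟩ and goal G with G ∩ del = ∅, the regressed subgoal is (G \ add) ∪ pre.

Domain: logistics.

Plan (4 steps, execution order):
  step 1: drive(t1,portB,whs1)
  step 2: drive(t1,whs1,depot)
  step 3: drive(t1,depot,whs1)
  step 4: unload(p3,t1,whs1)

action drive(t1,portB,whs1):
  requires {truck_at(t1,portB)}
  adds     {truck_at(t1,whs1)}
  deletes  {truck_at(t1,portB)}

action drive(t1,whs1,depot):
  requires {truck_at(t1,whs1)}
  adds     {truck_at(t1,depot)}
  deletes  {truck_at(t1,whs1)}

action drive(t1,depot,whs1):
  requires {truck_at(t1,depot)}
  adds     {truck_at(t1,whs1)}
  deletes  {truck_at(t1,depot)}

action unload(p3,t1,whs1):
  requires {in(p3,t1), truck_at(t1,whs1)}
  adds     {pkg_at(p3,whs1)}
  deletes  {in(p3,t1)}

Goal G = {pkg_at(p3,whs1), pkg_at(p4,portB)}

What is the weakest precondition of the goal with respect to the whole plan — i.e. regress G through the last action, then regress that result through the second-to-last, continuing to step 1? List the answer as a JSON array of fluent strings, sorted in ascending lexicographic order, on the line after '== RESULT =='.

Regress step by step:
  through step 4 (unload(p3,t1,whs1)): drop {pkg_at(p3,whs1)}, keep {pkg_at(p4,portB)}, require {in(p3,t1), truck_at(t1,whs1)}
    → {in(p3,t1), pkg_at(p4,portB), truck_at(t1,whs1)}
  through step 3 (drive(t1,depot,whs1)): drop {truck_at(t1,whs1)}, keep {in(p3,t1), pkg_at(p4,portB)}, require {truck_at(t1,depot)}
    → {in(p3,t1), pkg_at(p4,portB), truck_at(t1,depot)}
  through step 2 (drive(t1,whs1,depot)): drop {truck_at(t1,depot)}, keep {in(p3,t1), pkg_at(p4,portB)}, require {truck_at(t1,whs1)}
    → {in(p3,t1), pkg_at(p4,portB), truck_at(t1,whs1)}
  through step 1 (drive(t1,portB,whs1)): drop {truck_at(t1,whs1)}, keep {in(p3,t1), pkg_at(p4,portB)}, require {truck_at(t1,portB)}
    → {in(p3,t1), pkg_at(p4,portB), truck_at(t1,portB)}

== RESULT ==
["in(p3,t1)", "pkg_at(p4,portB)", "truck_at(t1,portB)"]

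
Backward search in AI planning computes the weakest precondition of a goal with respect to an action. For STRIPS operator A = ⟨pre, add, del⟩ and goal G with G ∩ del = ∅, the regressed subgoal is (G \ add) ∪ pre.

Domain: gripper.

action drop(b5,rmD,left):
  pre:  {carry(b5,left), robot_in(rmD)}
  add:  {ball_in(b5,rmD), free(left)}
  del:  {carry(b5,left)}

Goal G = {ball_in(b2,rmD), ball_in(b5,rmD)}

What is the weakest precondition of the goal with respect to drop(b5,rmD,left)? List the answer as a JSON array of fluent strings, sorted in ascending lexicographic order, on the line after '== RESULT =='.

Compute (G \ add) ∪ pre:
  G ∩ del = {}  (empty — regression defined)
  G \ add = {ball_in(b2,rmD), ball_in(b5,rmD)} \ {ball_in(b5,rmD), free(left)} = {ball_in(b2,rmD)}
  ∪ pre   = {ball_in(b2,rmD)} ∪ {carry(b5,left), robot_in(rmD)}
          = {ball_in(b2,rmD), carry(b5,left), robot_in(rmD)}

== RESULT ==
["ball_in(b2,rmD)", "carry(b5,left)", "robot_in(rmD)"]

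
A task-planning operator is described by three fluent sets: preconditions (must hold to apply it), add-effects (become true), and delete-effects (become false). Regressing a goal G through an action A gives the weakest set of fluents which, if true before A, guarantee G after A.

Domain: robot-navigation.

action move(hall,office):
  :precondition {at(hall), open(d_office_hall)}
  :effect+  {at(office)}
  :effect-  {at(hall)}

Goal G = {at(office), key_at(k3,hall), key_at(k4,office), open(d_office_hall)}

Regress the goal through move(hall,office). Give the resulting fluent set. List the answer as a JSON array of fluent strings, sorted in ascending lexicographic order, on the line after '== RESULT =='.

Regress:
  G ∩ del = {}  (empty — regression defined)
  G \ add = {at(office), key_at(k3,hall), key_at(k4,office), open(d_office_hall)} \ {at(office)} = {key_at(k3,hall), key_at(k4,office), open(d_office_hall)}
  ∪ pre   = {key_at(k3,hall), key_at(k4,office), open(d_office_hall)} ∪ {at(hall), open(d_office_hall)}
          = {at(hall), key_at(k3,hall), key_at(k4,office), open(d_office_hall)}

== RESULT ==
["at(hall)", "key_at(k3,hall)", "key_at(k4,office)", "open(d_office_hall)"]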